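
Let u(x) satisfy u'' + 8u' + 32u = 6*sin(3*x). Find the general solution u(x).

Characteristic equation r² + 8r + 32 = 0 has discriminant (8)² - 4·(32) = -64 < 0, so r = -4 ± 4i.
Hence u_h = C1*cos(4*x)*exp(-4*x) + C2*exp(-4*x)*sin(4*x).
Try u_p = A*cos(3*x) + B*sin(3*x). Substituting and equating the coefficients of cos(3x) and sin(3x) gives A = -144/1105, B = 138/1105, so u_p = -144*cos(3*x)/1105 + 138*sin(3*x)/1105.

u = -144*cos(3*x)/1105 + 138*sin(3*x)/1105 + C1*cos(4*x)*exp(-4*x) + C2*exp(-4*x)*sin(4*x)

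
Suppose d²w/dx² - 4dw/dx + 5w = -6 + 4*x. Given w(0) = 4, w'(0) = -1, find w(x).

w = -14/25 + 4*x/5 - 273*exp(2*x)*sin(x)/25 + 114*cos(x)*exp(2*x)/25

Characteristic equation r² - 4r + 5 = 0 has discriminant (-4)² - 4·(5) = -4 < 0, so r = 2 ± i.
Hence w_h = C1*cos(x)*exp(2*x) + C2*exp(2*x)*sin(x).
For the particular solution try w_p = A0 + A1*x. Substituting and matching coefficients of each power of x gives A0 = -14/25, A1 = 4/5, so w_p = -14/25 + 4*x/5.
General solution: w = -14/25 + 4*x/5 + C1*cos(x)*exp(2*x) + C2*exp(2*x)*sin(x).
Apply the initial conditions: w(0) = -14/25 + C1 = 4 and w'(0) = 4/5 + C2 + 2*C1 = -1. Solving gives C1 = 114/25, C2 = -273/25.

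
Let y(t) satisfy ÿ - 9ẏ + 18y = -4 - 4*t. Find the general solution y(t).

Characteristic equation r² - 9r + 18 = 0 factors as (r - 6)(r - 3) = 0, so r = 6, 3.
Hence y_h = C1*exp(6*t) + C2*exp(3*t).
For the particular solution try y_p = A0 + A1*t. Substituting and matching coefficients of each power of t gives A0 = -1/3, A1 = -2/9, so y_p = -1/3 - 2*t/9.

y = -1/3 - 2*t/9 + C1*exp(6*t) + C2*exp(3*t)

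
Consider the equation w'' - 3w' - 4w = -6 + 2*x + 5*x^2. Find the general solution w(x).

w = -5/32 - 5*x**2/4 + 11*x/8 + C1*exp(4*x) + C2*exp(-x)

Characteristic equation r² - 3r - 4 = 0 factors as (r - 4)(r + 1) = 0, so r = 4, -1.
Hence w_h = C1*exp(4*x) + C2*exp(-x).
For the particular solution try w_p = A0 + A1*x + A2*x^2. Substituting and matching coefficients of each power of x gives A0 = -5/32, A1 = 11/8, A2 = -5/4, so w_p = -5/32 - 5*x^2/4 + 11*x/8.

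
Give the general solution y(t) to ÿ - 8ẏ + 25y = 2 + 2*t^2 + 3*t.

Characteristic equation r² - 8r + 25 = 0 has discriminant (-8)² - 4·(25) = -36 < 0, so r = 4 ± 3i.
Hence y_h = C1*cos(3*t)*exp(4*t) + C2*exp(4*t)*sin(3*t).
For the particular solution try y_p = A0 + A1*t + A2*t^2. Substituting and matching coefficients of each power of t gives A0 = 2006/15625, A1 = 107/625, A2 = 2/25, so y_p = 2006/15625 + 2*t^2/25 + 107*t/625.

y = 2006/15625 + 2*t**2/25 + 107*t/625 + C1*cos(3*t)*exp(4*t) + C2*exp(4*t)*sin(3*t)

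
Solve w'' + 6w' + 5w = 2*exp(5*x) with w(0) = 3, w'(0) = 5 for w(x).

Characteristic equation r² + 6r + 5 = 0 factors as (r + 1)(r + 5) = 0, so r = -1, -5.
Hence w_h = C1*exp(-x) + C2*exp(-5*x).
Try w_p = A*exp(5*x). Substituting into the equation and dividing by exp(5*x) gives A = 1/30, so w_p = exp(5*x)/30.
General solution: w = exp(5*x)/30 + C1*exp(-x) + C2*exp(-5*x).
Apply the initial conditions: w(0) = 1/30 + C1 + C2 = 3 and w'(0) = 1/6 - C1 - 5*C2 = 5. Solving gives C1 = 59/12, C2 = -39/20.

w = -39*exp(-5*x)/20 + exp(5*x)/30 + 59*exp(-x)/12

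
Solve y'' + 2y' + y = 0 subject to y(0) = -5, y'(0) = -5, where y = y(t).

y = -5*exp(-t) - 10*t*exp(-t)

Characteristic equation r² + 2r + 1 = 0 has discriminant (2)² - 4·(1) = 0, so r = -1 is a repeated root.
Hence y_h = (C1 + C2*t)*exp(-t).
Apply the initial conditions: y(0) = C1 = -5 and y'(0) = C2 - C1 = -5. Solving gives C1 = -5, C2 = -10.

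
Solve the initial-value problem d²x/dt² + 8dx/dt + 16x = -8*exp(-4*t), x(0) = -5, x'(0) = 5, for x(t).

x = -5*exp(-4*t) - 15*t*exp(-4*t) - 4*t**2*exp(-4*t)

Characteristic equation r² + 8r + 16 = 0 has discriminant (8)² - 4·(16) = 0, so r = -4 is a repeated root.
Hence x_h = (C1 + C2*t)*exp(-4*t).
Since exp(-4*t) solves the homogeneous equation (r = -4 is a root of multiplicity 2), multiply the trial by t^2. Try x_p = A*t^2*exp(-4*t). Substituting into the equation and dividing by exp(-4*t) gives A = -4, so x_p = -4*t^2*exp(-4*t).
General solution: x = C1*exp(-4*t) - 4*t^2*exp(-4*t) + C2*t*exp(-4*t).
Apply the initial conditions: x(0) = C1 = -5 and x'(0) = C2 - 4*C1 = 5. Solving gives C1 = -5, C2 = -15.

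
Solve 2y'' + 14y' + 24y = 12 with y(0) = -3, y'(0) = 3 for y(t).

y = 1/2 - 11*exp(-3*t) + 15*exp(-4*t)/2

Divide through by 2: y'' + 7y' + 12y = 6.
Characteristic equation r² + 7r + 12 = 0 factors as (r + 3)(r + 4) = 0, so r = -3, -4.
Hence y_h = C1*exp(-3*t) + C2*exp(-4*t).
For the particular solution try y_p = A0. Substituting and matching coefficients of each power of t gives A0 = 1/2, so y_p = 1/2.
General solution: y = 1/2 + C1*exp(-3*t) + C2*exp(-4*t).
Apply the initial conditions: y(0) = 1/2 + C1 + C2 = -3 and y'(0) = -4*C2 - 3*C1 = 3. Solving gives C1 = -11, C2 = 15/2.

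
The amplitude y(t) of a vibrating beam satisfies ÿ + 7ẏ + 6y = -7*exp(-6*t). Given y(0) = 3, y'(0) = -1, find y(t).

Characteristic equation r² + 7r + 6 = 0 factors as (r + 1)(r + 6) = 0, so r = -1, -6.
Hence y_h = C1*exp(-t) + C2*exp(-6*t).
Since exp(-6*t) solves the homogeneous equation (r = -6 is a root of multiplicity 1), multiply the trial by t. Try y_p = A*t*exp(-6*t). Substituting into the equation and dividing by exp(-6*t) gives A = 7/5, so y_p = 7*t*exp(-6*t)/5.
General solution: y = C1*exp(-t) + C2*exp(-6*t) + 7*t*exp(-6*t)/5.
Apply the initial conditions: y(0) = C1 + C2 = 3 and y'(0) = 7/5 - C1 - 6*C2 = -1. Solving gives C1 = 78/25, C2 = -3/25.

y = -3*exp(-6*t)/25 + 78*exp(-t)/25 + 7*t*exp(-6*t)/5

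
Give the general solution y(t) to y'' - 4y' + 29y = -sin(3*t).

Characteristic equation r² - 4r + 29 = 0 has discriminant (-4)² - 4·(29) = -100 < 0, so r = 2 ± 5i.
Hence y_h = C1*cos(5*t)*exp(2*t) + C2*exp(2*t)*sin(5*t).
Try y_p = A*cos(3*t) + B*sin(3*t). Substituting and equating the coefficients of cos(3t) and sin(3t) gives A = -3/136, B = -5/136, so y_p = -5*sin(3*t)/136 - 3*cos(3*t)/136.

y = -5*sin(3*t)/136 - 3*cos(3*t)/136 + C1*cos(5*t)*exp(2*t) + C2*exp(2*t)*sin(5*t)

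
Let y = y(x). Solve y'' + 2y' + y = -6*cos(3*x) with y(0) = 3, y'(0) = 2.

Characteristic equation r² + 2r + 1 = 0 has discriminant (2)² - 4·(1) = 0, so r = -1 is a repeated root.
Hence y_h = (C1 + C2*x)*exp(-x).
Try y_p = A*cos(3*x) + B*sin(3*x). Substituting and equating the coefficients of cos(3x) and sin(3x) gives A = 12/25, B = -9/25, so y_p = -9*sin(3*x)/25 + 12*cos(3*x)/25.
General solution: y = -9*sin(3*x)/25 + 12*cos(3*x)/25 + C1*exp(-x) + C2*x*exp(-x).
Apply the initial conditions: y(0) = 12/25 + C1 = 3 and y'(0) = -27/25 + C2 - C1 = 2. Solving gives C1 = 63/25, C2 = 28/5.

y = -9*sin(3*x)/25 + 12*cos(3*x)/25 + 63*exp(-x)/25 + 28*x*exp(-x)/5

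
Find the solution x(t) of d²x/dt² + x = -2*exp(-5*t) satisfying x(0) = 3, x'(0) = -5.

x = -70*sin(t)/13 - exp(-5*t)/13 + 40*cos(t)/13

Characteristic equation r² + 1 = 0 has discriminant (0)² - 4·(1) = -4 < 0, so r = ± i.
Hence x_h = C1*cos(t) + C2*sin(t).
Try x_p = A*exp(-5*t). Substituting into the equation and dividing by exp(-5*t) gives A = -1/13, so x_p = -exp(-5*t)/13.
General solution: x = -exp(-5*t)/13 + C1*cos(t) + C2*sin(t).
Apply the initial conditions: x(0) = -1/13 + C1 = 3 and x'(0) = 5/13 + C2 = -5. Solving gives C1 = 40/13, C2 = -70/13.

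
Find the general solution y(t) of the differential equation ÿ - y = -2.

y = 2 + C1*exp(t) + C2*exp(-t)

Characteristic equation r² - 1 = 0 factors as (r - 1)(r + 1) = 0, so r = 1, -1.
Hence y_h = C1*exp(t) + C2*exp(-t).
For the particular solution try y_p = A0. Substituting and matching coefficients of each power of t gives A0 = 2, so y_p = 2.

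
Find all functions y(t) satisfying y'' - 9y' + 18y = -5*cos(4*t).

Characteristic equation r² - 9r + 18 = 0 factors as (r - 6)(r - 3) = 0, so r = 6, 3.
Hence y_h = C1*exp(6*t) + C2*exp(3*t).
Try y_p = A*cos(4*t) + B*sin(4*t). Substituting and equating the coefficients of cos(4t) and sin(4t) gives A = -1/130, B = 9/65, so y_p = -cos(4*t)/130 + 9*sin(4*t)/65.

y = -cos(4*t)/130 + 9*sin(4*t)/65 + C1*exp(6*t) + C2*exp(3*t)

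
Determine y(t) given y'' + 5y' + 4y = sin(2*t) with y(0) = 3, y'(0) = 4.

y = -71*exp(-4*t)/30 - cos(2*t)/10 + 82*exp(-t)/15

Characteristic equation r² + 5r + 4 = 0 factors as (r + 1)(r + 4) = 0, so r = -1, -4.
Hence y_h = C1*exp(-t) + C2*exp(-4*t).
Try y_p = A*cos(2*t) + B*sin(2*t). Substituting and equating the coefficients of cos(2t) and sin(2t) gives A = -1/10, B = 0, so y_p = -cos(2*t)/10.
General solution: y = -cos(2*t)/10 + C1*exp(-t) + C2*exp(-4*t).
Apply the initial conditions: y(0) = -1/10 + C1 + C2 = 3 and y'(0) = -C1 - 4*C2 = 4. Solving gives C1 = 82/15, C2 = -71/30.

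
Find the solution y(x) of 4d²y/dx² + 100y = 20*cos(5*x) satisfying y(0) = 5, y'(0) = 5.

y = 5*cos(5*x) + x*sin(5*x)/2 + sin(5*x)

Divide through by 4: y'' + 25y = 5*cos(5*x).
Characteristic equation r² + 25 = 0 has discriminant (0)² - 4·(25) = -100 < 0, so r = ± 5i.
Hence y_h = C1*cos(5*x) + C2*sin(5*x).
Since ±5i are characteristic roots, multiply the trial by x. Try y_p = x*(A*cos(5*x) + B*sin(5*x)). Substituting and equating the coefficients of cos(5x) and sin(5x) gives A = 0, B = 1/2, so y_p = x*sin(5*x)/2.
General solution: y = C1*cos(5*x) + C2*sin(5*x) + x*sin(5*x)/2.
Apply the initial conditions: y(0) = C1 = 5 and y'(0) = 5*C2 = 5. Solving gives C1 = 5, C2 = 1.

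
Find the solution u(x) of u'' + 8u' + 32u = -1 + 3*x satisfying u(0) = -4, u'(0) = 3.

Characteristic equation r² + 8r + 32 = 0 has discriminant (8)² - 4·(32) = -64 < 0, so r = -4 ± 4i.
Hence u_h = C1*cos(4*x)*exp(-4*x) + C2*exp(-4*x)*sin(4*x).
For the particular solution try u_p = A0 + A1*x. Substituting and matching coefficients of each power of x gives A0 = -7/128, A1 = 3/32, so u_p = -7/128 + 3*x/32.
General solution: u = -7/128 + 3*x/32 + C1*cos(4*x)*exp(-4*x) + C2*exp(-4*x)*sin(4*x).
Apply the initial conditions: u(0) = -7/128 + C1 = -4 and u'(0) = 3/32 - 4*C1 + 4*C2 = 3. Solving gives C1 = -505/128, C2 = -103/32.

u = -7/128 + 3*x/32 - 505*cos(4*x)*exp(-4*x)/128 - 103*exp(-4*x)*sin(4*x)/32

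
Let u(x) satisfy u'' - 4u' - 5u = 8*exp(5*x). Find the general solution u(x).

Characteristic equation r² - 4r - 5 = 0 factors as (r - 5)(r + 1) = 0, so r = 5, -1.
Hence u_h = C1*exp(5*x) + C2*exp(-x).
Since exp(5*x) solves the homogeneous equation (r = 5 is a root of multiplicity 1), multiply the trial by x. Try u_p = A*x*exp(5*x). Substituting into the equation and dividing by exp(5*x) gives A = 4/3, so u_p = 4*x*exp(5*x)/3.

u = C1*exp(5*x) + C2*exp(-x) + 4*x*exp(5*x)/3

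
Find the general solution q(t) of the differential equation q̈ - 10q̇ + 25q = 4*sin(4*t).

q = 36*sin(4*t)/1681 + 160*cos(4*t)/1681 + C1*exp(5*t) + C2*t*exp(5*t)

Characteristic equation r² - 10r + 25 = 0 has discriminant (-10)² - 4·(25) = 0, so r = 5 is a repeated root.
Hence q_h = (C1 + C2*t)*exp(5*t).
Try q_p = A*cos(4*t) + B*sin(4*t). Substituting and equating the coefficients of cos(4t) and sin(4t) gives A = 160/1681, B = 36/1681, so q_p = 36*sin(4*t)/1681 + 160*cos(4*t)/1681.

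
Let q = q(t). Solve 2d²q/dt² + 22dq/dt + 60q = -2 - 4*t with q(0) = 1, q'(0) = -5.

q = -2/225 - exp(-6*t)/9 - t/15 + 28*exp(-5*t)/25

Divide through by 2: q'' + 11q' + 30q = -1 - 2*t.
Characteristic equation r² + 11r + 30 = 0 factors as (r + 6)(r + 5) = 0, so r = -6, -5.
Hence q_h = C1*exp(-6*t) + C2*exp(-5*t).
For the particular solution try q_p = A0 + A1*t. Substituting and matching coefficients of each power of t gives A0 = -2/225, A1 = -1/15, so q_p = -2/225 - t/15.
General solution: q = -2/225 - t/15 + C1*exp(-6*t) + C2*exp(-5*t).
Apply the initial conditions: q(0) = -2/225 + C1 + C2 = 1 and q'(0) = -1/15 - 6*C1 - 5*C2 = -5. Solving gives C1 = -1/9, C2 = 28/25.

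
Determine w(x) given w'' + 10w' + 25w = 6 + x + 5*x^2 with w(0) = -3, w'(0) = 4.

w = 34/125 - 409*exp(-5*x)/125 - 3*x/25 + x**2/5 - 306*x*exp(-5*x)/25

Characteristic equation r² + 10r + 25 = 0 has discriminant (10)² - 4·(25) = 0, so r = -5 is a repeated root.
Hence w_h = (C1 + C2*x)*exp(-5*x).
For the particular solution try w_p = A0 + A1*x + A2*x^2. Substituting and matching coefficients of each power of x gives A0 = 34/125, A1 = -3/25, A2 = 1/5, so w_p = 34/125 - 3*x/25 + x^2/5.
General solution: w = 34/125 - 3*x/25 + x^2/5 + C1*exp(-5*x) + C2*x*exp(-5*x).
Apply the initial conditions: w(0) = 34/125 + C1 = -3 and w'(0) = -3/25 + C2 - 5*C1 = 4. Solving gives C1 = -409/125, C2 = -306/25.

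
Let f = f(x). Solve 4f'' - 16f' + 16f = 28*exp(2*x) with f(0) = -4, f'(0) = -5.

Divide through by 4: f'' - 4f' + 4f = 7*exp(2*x).
Characteristic equation r² - 4r + 4 = 0 has discriminant (-4)² - 4·(4) = 0, so r = 2 is a repeated root.
Hence f_h = (C1 + C2*x)*exp(2*x).
Since exp(2*x) solves the homogeneous equation (r = 2 is a root of multiplicity 2), multiply the trial by x^2. Try f_p = A*x^2*exp(2*x). Substituting into the equation and dividing by exp(2*x) gives A = 7/2, so f_p = 7*x^2*exp(2*x)/2.
General solution: f = C1*exp(2*x) + 7*x^2*exp(2*x)/2 + C2*x*exp(2*x).
Apply the initial conditions: f(0) = C1 = -4 and f'(0) = C2 + 2*C1 = -5. Solving gives C1 = -4, C2 = 3.

f = -4*exp(2*x) + 3*x*exp(2*x) + 7*x**2*exp(2*x)/2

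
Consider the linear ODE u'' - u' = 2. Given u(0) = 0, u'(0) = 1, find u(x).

u = -3 - 2*x + 3*exp(x)

Characteristic equation r² - r = 0 factors as (r - 1)r = 0, so r = 1, 0.
Hence u_h = C1*exp(x) + C2.
Since 0 is a characteristic root (multiplicity 1), multiply the polynomial trial by x: try u_p = A0*x. Substituting and matching coefficients of each power of x gives A0 = -2, so u_p = -2*x.
General solution: u = C2 - 2*x + C1*exp(x).
Apply the initial conditions: u(0) = C1 + C2 = 0 and u'(0) = -2 + C1 = 1. Solving gives C1 = 3, C2 = -3.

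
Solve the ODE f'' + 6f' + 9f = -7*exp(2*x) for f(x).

Characteristic equation r² + 6r + 9 = 0 has discriminant (6)² - 4·(9) = 0, so r = -3 is a repeated root.
Hence f_h = (C1 + C2*x)*exp(-3*x).
Try f_p = A*exp(2*x). Substituting into the equation and dividing by exp(2*x) gives A = -7/25, so f_p = -7*exp(2*x)/25.

f = -7*exp(2*x)/25 + C1*exp(-3*x) + C2*x*exp(-3*x)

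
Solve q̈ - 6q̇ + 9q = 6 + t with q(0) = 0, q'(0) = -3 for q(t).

q = 20/27 - 20*exp(3*t)/27 + t/9 - 8*t*exp(3*t)/9

Characteristic equation r² - 6r + 9 = 0 has discriminant (-6)² - 4·(9) = 0, so r = 3 is a repeated root.
Hence q_h = (C1 + C2*t)*exp(3*t).
For the particular solution try q_p = A0 + A1*t. Substituting and matching coefficients of each power of t gives A0 = 20/27, A1 = 1/9, so q_p = 20/27 + t/9.
General solution: q = 20/27 + t/9 + C1*exp(3*t) + C2*t*exp(3*t).
Apply the initial conditions: q(0) = 20/27 + C1 = 0 and q'(0) = 1/9 + C2 + 3*C1 = -3. Solving gives C1 = -20/27, C2 = -8/9.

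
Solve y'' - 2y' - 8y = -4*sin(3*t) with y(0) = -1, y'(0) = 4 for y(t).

y = -46*exp(-2*t)/39 - 24*cos(3*t)/325 + 19*exp(4*t)/75 + 68*sin(3*t)/325

Characteristic equation r² - 2r - 8 = 0 factors as (r + 2)(r - 4) = 0, so r = -2, 4.
Hence y_h = C1*exp(-2*t) + C2*exp(4*t).
Try y_p = A*cos(3*t) + B*sin(3*t). Substituting and equating the coefficients of cos(3t) and sin(3t) gives A = -24/325, B = 68/325, so y_p = -24*cos(3*t)/325 + 68*sin(3*t)/325.
General solution: y = -24*cos(3*t)/325 + 68*sin(3*t)/325 + C1*exp(-2*t) + C2*exp(4*t).
Apply the initial conditions: y(0) = -24/325 + C1 + C2 = -1 and y'(0) = 204/325 - 2*C1 + 4*C2 = 4. Solving gives C1 = -46/39, C2 = 19/75.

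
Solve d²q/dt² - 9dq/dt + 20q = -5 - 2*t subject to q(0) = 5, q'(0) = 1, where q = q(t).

q = -59/200 - 502*exp(5*t)/25 - t/10 + 203*exp(4*t)/8

Characteristic equation r² - 9r + 20 = 0 factors as (r - 4)(r - 5) = 0, so r = 4, 5.
Hence q_h = C1*exp(4*t) + C2*exp(5*t).
For the particular solution try q_p = A0 + A1*t. Substituting and matching coefficients of each power of t gives A0 = -59/200, A1 = -1/10, so q_p = -59/200 - t/10.
General solution: q = -59/200 - t/10 + C1*exp(4*t) + C2*exp(5*t).
Apply the initial conditions: q(0) = -59/200 + C1 + C2 = 5 and q'(0) = -1/10 + 4*C1 + 5*C2 = 1. Solving gives C1 = 203/8, C2 = -502/25.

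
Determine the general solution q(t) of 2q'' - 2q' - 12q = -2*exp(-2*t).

Divide through by 2: q'' - q' - 6q = -exp(-2*t).
Characteristic equation r² - r - 6 = 0 factors as (r - 3)(r + 2) = 0, so r = 3, -2.
Hence q_h = C1*exp(3*t) + C2*exp(-2*t).
Since exp(-2*t) solves the homogeneous equation (r = -2 is a root of multiplicity 1), multiply the trial by t. Try q_p = A*t*exp(-2*t). Substituting into the equation and dividing by exp(-2*t) gives A = 1/5, so q_p = t*exp(-2*t)/5.

q = C1*exp(3*t) + C2*exp(-2*t) + t*exp(-2*t)/5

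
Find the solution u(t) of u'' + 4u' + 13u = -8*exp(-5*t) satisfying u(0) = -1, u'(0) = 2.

Characteristic equation r² + 4r + 13 = 0 has discriminant (4)² - 4·(13) = -36 < 0, so r = -2 ± 3i.
Hence u_h = C1*cos(3*t)*exp(-2*t) + C2*exp(-2*t)*sin(3*t).
Try u_p = A*exp(-5*t). Substituting into the equation and dividing by exp(-5*t) gives A = -4/9, so u_p = -4*exp(-5*t)/9.
General solution: u = -4*exp(-5*t)/9 + C1*cos(3*t)*exp(-2*t) + C2*exp(-2*t)*sin(3*t).
Apply the initial conditions: u(0) = -4/9 + C1 = -1 and u'(0) = 20/9 - 2*C1 + 3*C2 = 2. Solving gives C1 = -5/9, C2 = -4/9.

u = -4*exp(-5*t)/9 - 5*cos(3*t)*exp(-2*t)/9 - 4*exp(-2*t)*sin(3*t)/9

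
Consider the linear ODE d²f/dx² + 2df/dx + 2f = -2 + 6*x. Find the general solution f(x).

f = -4 + 3*x + C1*cos(x)*exp(-x) + C2*exp(-x)*sin(x)

Characteristic equation r² + 2r + 2 = 0 has discriminant (2)² - 4·(2) = -4 < 0, so r = -1 ± i.
Hence f_h = C1*cos(x)*exp(-x) + C2*exp(-x)*sin(x).
For the particular solution try f_p = A0 + A1*x. Substituting and matching coefficients of each power of x gives A0 = -4, A1 = 3, so f_p = -4 + 3*x.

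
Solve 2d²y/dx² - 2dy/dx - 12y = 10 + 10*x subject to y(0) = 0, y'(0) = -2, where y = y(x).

Divide through by 2: y'' - y' - 6y = 5 + 5*x.
Characteristic equation r² - r - 6 = 0 factors as (r + 2)(r - 3) = 0, so r = -2, 3.
Hence y_h = C1*exp(-2*x) + C2*exp(3*x).
For the particular solution try y_p = A0 + A1*x. Substituting and matching coefficients of each power of x gives A0 = -25/36, A1 = -5/6, so y_p = -25/36 - 5*x/6.
General solution: y = -25/36 - 5*x/6 + C1*exp(-2*x) + C2*exp(3*x).
Apply the initial conditions: y(0) = -25/36 + C1 + C2 = 0 and y'(0) = -5/6 - 2*C1 + 3*C2 = -2. Solving gives C1 = 13/20, C2 = 2/45.

y = -25/36 - 5*x/6 + 2*exp(3*x)/45 + 13*exp(-2*x)/20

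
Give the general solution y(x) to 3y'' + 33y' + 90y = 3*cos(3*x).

y = 7*cos(3*x)/510 + 11*sin(3*x)/510 + C1*exp(-5*x) + C2*exp(-6*x)

Divide through by 3: y'' + 11y' + 30y = cos(3*x).
Characteristic equation r² + 11r + 30 = 0 factors as (r + 5)(r + 6) = 0, so r = -5, -6.
Hence y_h = C1*exp(-5*x) + C2*exp(-6*x).
Try y_p = A*cos(3*x) + B*sin(3*x). Substituting and equating the coefficients of cos(3x) and sin(3x) gives A = 7/510, B = 11/510, so y_p = 7*cos(3*x)/510 + 11*sin(3*x)/510.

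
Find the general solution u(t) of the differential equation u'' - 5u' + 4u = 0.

Characteristic equation r² - 5r + 4 = 0 factors as (r - 1)(r - 4) = 0, so r = 1, 4.
Hence u_h = C1*exp(t) + C2*exp(4*t).

u = C1*exp(t) + C2*exp(4*t)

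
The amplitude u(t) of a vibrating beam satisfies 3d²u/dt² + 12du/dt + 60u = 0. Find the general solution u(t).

Divide through by 3: u'' + 4u' + 20u = 0.
Characteristic equation r² + 4r + 20 = 0 has discriminant (4)² - 4·(20) = -64 < 0, so r = -2 ± 4i.
Hence u_h = C1*cos(4*t)*exp(-2*t) + C2*exp(-2*t)*sin(4*t).

u = C1*cos(4*t)*exp(-2*t) + C2*exp(-2*t)*sin(4*t)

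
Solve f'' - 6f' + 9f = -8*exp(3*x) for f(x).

f = C1*exp(3*x) - 4*x**2*exp(3*x) + C2*x*exp(3*x)

Characteristic equation r² - 6r + 9 = 0 has discriminant (-6)² - 4·(9) = 0, so r = 3 is a repeated root.
Hence f_h = (C1 + C2*x)*exp(3*x).
Since exp(3*x) solves the homogeneous equation (r = 3 is a root of multiplicity 2), multiply the trial by x^2. Try f_p = A*x^2*exp(3*x). Substituting into the equation and dividing by exp(3*x) gives A = -4, so f_p = -4*x^2*exp(3*x).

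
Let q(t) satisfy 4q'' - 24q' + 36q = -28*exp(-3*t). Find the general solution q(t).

Divide through by 4: q'' - 6q' + 9q = -7*exp(-3*t).
Characteristic equation r² - 6r + 9 = 0 has discriminant (-6)² - 4·(9) = 0, so r = 3 is a repeated root.
Hence q_h = (C1 + C2*t)*exp(3*t).
Try q_p = A*exp(-3*t). Substituting into the equation and dividing by exp(-3*t) gives A = -7/36, so q_p = -7*exp(-3*t)/36.

q = -7*exp(-3*t)/36 + C1*exp(3*t) + C2*t*exp(3*t)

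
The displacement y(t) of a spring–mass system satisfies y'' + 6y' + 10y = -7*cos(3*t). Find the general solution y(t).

y = -126*sin(3*t)/325 - 7*cos(3*t)/325 + C1*cos(t)*exp(-3*t) + C2*exp(-3*t)*sin(t)

Characteristic equation r² + 6r + 10 = 0 has discriminant (6)² - 4·(10) = -4 < 0, so r = -3 ± i.
Hence y_h = C1*cos(t)*exp(-3*t) + C2*exp(-3*t)*sin(t).
Try y_p = A*cos(3*t) + B*sin(3*t). Substituting and equating the coefficients of cos(3t) and sin(3t) gives A = -7/325, B = -126/325, so y_p = -126*sin(3*t)/325 - 7*cos(3*t)/325.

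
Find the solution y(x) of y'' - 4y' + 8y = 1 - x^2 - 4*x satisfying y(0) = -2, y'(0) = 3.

y = -5/32 - 5*x/8 - x**2/8 - 59*cos(2*x)*exp(2*x)/32 + 117*exp(2*x)*sin(2*x)/32

Characteristic equation r² - 4r + 8 = 0 has discriminant (-4)² - 4·(8) = -16 < 0, so r = 2 ± 2i.
Hence y_h = C1*cos(2*x)*exp(2*x) + C2*exp(2*x)*sin(2*x).
For the particular solution try y_p = A0 + A1*x + A2*x^2. Substituting and matching coefficients of each power of x gives A0 = -5/32, A1 = -5/8, A2 = -1/8, so y_p = -5/32 - 5*x/8 - x^2/8.
General solution: y = -5/32 - 5*x/8 - x^2/8 + C1*cos(2*x)*exp(2*x) + C2*exp(2*x)*sin(2*x).
Apply the initial conditions: y(0) = -5/32 + C1 = -2 and y'(0) = -5/8 + 2*C1 + 2*C2 = 3. Solving gives C1 = -59/32, C2 = 117/32.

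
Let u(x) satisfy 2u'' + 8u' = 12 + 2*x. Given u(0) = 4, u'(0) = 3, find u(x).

Divide through by 2: u'' + 4u' = 6 + x.
Characteristic equation r² + 4r = 0 factors as (r + 4)r = 0, so r = -4, 0.
Hence u_h = C1*exp(-4*x) + C2.
Since 0 is a characteristic root (multiplicity 1), multiply the polynomial trial by x: try u_p = x*(A0 + A1*x). Substituting and matching coefficients of each power of x gives A0 = 23/16, A1 = 1/8, so u_p = x^2/8 + 23*x/16.
General solution: u = C2 + x^2/8 + 23*x/16 + C1*exp(-4*x).
Apply the initial conditions: u(0) = C1 + C2 = 4 and u'(0) = 23/16 - 4*C1 = 3. Solving gives C1 = -25/64, C2 = 281/64.

u = 281/64 - 25*exp(-4*x)/64 + x**2/8 + 23*x/16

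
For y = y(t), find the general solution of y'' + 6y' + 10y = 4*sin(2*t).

Characteristic equation r² + 6r + 10 = 0 has discriminant (6)² - 4·(10) = -4 < 0, so r = -3 ± i.
Hence y_h = C1*cos(t)*exp(-3*t) + C2*exp(-3*t)*sin(t).
Try y_p = A*cos(2*t) + B*sin(2*t). Substituting and equating the coefficients of cos(2t) and sin(2t) gives A = -4/15, B = 2/15, so y_p = -4*cos(2*t)/15 + 2*sin(2*t)/15.

y = -4*cos(2*t)/15 + 2*sin(2*t)/15 + C1*cos(t)*exp(-3*t) + C2*exp(-3*t)*sin(t)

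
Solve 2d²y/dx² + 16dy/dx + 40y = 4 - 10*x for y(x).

y = 1/5 - x/4 + C1*cos(2*x)*exp(-4*x) + C2*exp(-4*x)*sin(2*x)

Divide through by 2: y'' + 8y' + 20y = 2 - 5*x.
Characteristic equation r² + 8r + 20 = 0 has discriminant (8)² - 4·(20) = -16 < 0, so r = -4 ± 2i.
Hence y_h = C1*cos(2*x)*exp(-4*x) + C2*exp(-4*x)*sin(2*x).
For the particular solution try y_p = A0 + A1*x. Substituting and matching coefficients of each power of x gives A0 = 1/5, A1 = -1/4, so y_p = 1/5 - x/4.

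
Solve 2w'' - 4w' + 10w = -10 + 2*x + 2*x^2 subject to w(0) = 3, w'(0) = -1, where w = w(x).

Divide through by 2: w'' - 2w' + 5w = -5 + x + x^2.
Characteristic equation r² - 2r + 5 = 0 has discriminant (-2)² - 4·(5) = -16 < 0, so r = 1 ± 2i.
Hence w_h = C1*cos(2*x)*exp(x) + C2*exp(x)*sin(2*x).
For the particular solution try w_p = A0 + A1*x + A2*x^2. Substituting and matching coefficients of each power of x gives A0 = -117/125, A1 = 9/25, A2 = 1/5, so w_p = -117/125 + x^2/5 + 9*x/25.
General solution: w = -117/125 + x^2/5 + 9*x/25 + C1*cos(2*x)*exp(x) + C2*exp(x)*sin(2*x).
Apply the initial conditions: w(0) = -117/125 + C1 = 3 and w'(0) = 9/25 + C1 + 2*C2 = -1. Solving gives C1 = 492/125, C2 = -331/125.

w = -117/125 + x**2/5 + 9*x/25 - 331*exp(x)*sin(2*x)/125 + 492*cos(2*x)*exp(x)/125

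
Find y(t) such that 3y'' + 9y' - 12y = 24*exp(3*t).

Divide through by 3: y'' + 3y' - 4y = 8*exp(3*t).
Characteristic equation r² + 3r - 4 = 0 factors as (r - 1)(r + 4) = 0, so r = 1, -4.
Hence y_h = C1*exp(t) + C2*exp(-4*t).
Try y_p = A*exp(3*t). Substituting into the equation and dividing by exp(3*t) gives A = 4/7, so y_p = 4*exp(3*t)/7.

y = 4*exp(3*t)/7 + C1*exp(t) + C2*exp(-4*t)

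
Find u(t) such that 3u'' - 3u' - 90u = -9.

u = 1/10 + C1*exp(6*t) + C2*exp(-5*t)

Divide through by 3: u'' - u' - 30u = -3.
Characteristic equation r² - r - 30 = 0 factors as (r - 6)(r + 5) = 0, so r = 6, -5.
Hence u_h = C1*exp(6*t) + C2*exp(-5*t).
For the particular solution try u_p = A0. Substituting and matching coefficients of each power of t gives A0 = 1/10, so u_p = 1/10.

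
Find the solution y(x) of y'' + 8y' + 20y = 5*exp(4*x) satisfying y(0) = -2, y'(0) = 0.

y = 5*exp(4*x)/68 - 141*cos(2*x)*exp(-4*x)/68 - 73*exp(-4*x)*sin(2*x)/17

Characteristic equation r² + 8r + 20 = 0 has discriminant (8)² - 4·(20) = -16 < 0, so r = -4 ± 2i.
Hence y_h = C1*cos(2*x)*exp(-4*x) + C2*exp(-4*x)*sin(2*x).
Try y_p = A*exp(4*x). Substituting into the equation and dividing by exp(4*x) gives A = 5/68, so y_p = 5*exp(4*x)/68.
General solution: y = 5*exp(4*x)/68 + C1*cos(2*x)*exp(-4*x) + C2*exp(-4*x)*sin(2*x).
Apply the initial conditions: y(0) = 5/68 + C1 = -2 and y'(0) = 5/17 - 4*C1 + 2*C2 = 0. Solving gives C1 = -141/68, C2 = -73/17.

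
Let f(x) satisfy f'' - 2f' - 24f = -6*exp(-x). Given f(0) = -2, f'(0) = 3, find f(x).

f = -41*exp(6*x)/70 - 17*exp(-4*x)/10 + 2*exp(-x)/7

Characteristic equation r² - 2r - 24 = 0 factors as (r + 4)(r - 6) = 0, so r = -4, 6.
Hence f_h = C1*exp(-4*x) + C2*exp(6*x).
Try f_p = A*exp(-x). Substituting into the equation and dividing by exp(-x) gives A = 2/7, so f_p = 2*exp(-x)/7.
General solution: f = 2*exp(-x)/7 + C1*exp(-4*x) + C2*exp(6*x).
Apply the initial conditions: f(0) = 2/7 + C1 + C2 = -2 and f'(0) = -2/7 - 4*C1 + 6*C2 = 3. Solving gives C1 = -17/10, C2 = -41/70.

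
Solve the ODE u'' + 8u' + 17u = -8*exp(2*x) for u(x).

u = -8*exp(2*x)/37 + C1*cos(x)*exp(-4*x) + C2*exp(-4*x)*sin(x)

Characteristic equation r² + 8r + 17 = 0 has discriminant (8)² - 4·(17) = -4 < 0, so r = -4 ± i.
Hence u_h = C1*cos(x)*exp(-4*x) + C2*exp(-4*x)*sin(x).
Try u_p = A*exp(2*x). Substituting into the equation and dividing by exp(2*x) gives A = -8/37, so u_p = -8*exp(2*x)/37.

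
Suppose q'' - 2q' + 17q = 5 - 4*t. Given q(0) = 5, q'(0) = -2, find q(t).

q = 77/289 - 4*t/17 - 939*exp(t)*sin(4*t)/578 + 1368*cos(4*t)*exp(t)/289

Characteristic equation r² - 2r + 17 = 0 has discriminant (-2)² - 4·(17) = -64 < 0, so r = 1 ± 4i.
Hence q_h = C1*cos(4*t)*exp(t) + C2*exp(t)*sin(4*t).
For the particular solution try q_p = A0 + A1*t. Substituting and matching coefficients of each power of t gives A0 = 77/289, A1 = -4/17, so q_p = 77/289 - 4*t/17.
General solution: q = 77/289 - 4*t/17 + C1*cos(4*t)*exp(t) + C2*exp(t)*sin(4*t).
Apply the initial conditions: q(0) = 77/289 + C1 = 5 and q'(0) = -4/17 + C1 + 4*C2 = -2. Solving gives C1 = 1368/289, C2 = -939/578.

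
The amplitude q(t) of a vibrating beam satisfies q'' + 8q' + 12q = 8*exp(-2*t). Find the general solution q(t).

Characteristic equation r² + 8r + 12 = 0 factors as (r + 6)(r + 2) = 0, so r = -6, -2.
Hence q_h = C1*exp(-6*t) + C2*exp(-2*t).
Since exp(-2*t) solves the homogeneous equation (r = -2 is a root of multiplicity 1), multiply the trial by t. Try q_p = A*t*exp(-2*t). Substituting into the equation and dividing by exp(-2*t) gives A = 2, so q_p = 2*t*exp(-2*t).

q = C1*exp(-6*t) + C2*exp(-2*t) + 2*t*exp(-2*t)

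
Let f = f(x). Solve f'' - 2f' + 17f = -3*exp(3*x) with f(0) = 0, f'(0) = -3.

Characteristic equation r² - 2r + 17 = 0 has discriminant (-2)² - 4·(17) = -64 < 0, so r = 1 ± 4i.
Hence f_h = C1*cos(4*x)*exp(x) + C2*exp(x)*sin(4*x).
Try f_p = A*exp(3*x). Substituting into the equation and dividing by exp(3*x) gives A = -3/20, so f_p = -3*exp(3*x)/20.
General solution: f = -3*exp(3*x)/20 + C1*cos(4*x)*exp(x) + C2*exp(x)*sin(4*x).
Apply the initial conditions: f(0) = -3/20 + C1 = 0 and f'(0) = -9/20 + C1 + 4*C2 = -3. Solving gives C1 = 3/20, C2 = -27/40.

f = -3*exp(3*x)/20 - 27*exp(x)*sin(4*x)/40 + 3*cos(4*x)*exp(x)/20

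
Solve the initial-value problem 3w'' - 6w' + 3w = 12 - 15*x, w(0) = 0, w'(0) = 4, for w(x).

w = -6 - 5*x + 6*exp(x) + 3*x*exp(x)

Divide through by 3: w'' - 2w' + w = 4 - 5*x.
Characteristic equation r² - 2r + 1 = 0 has discriminant (-2)² - 4·(1) = 0, so r = 1 is a repeated root.
Hence w_h = (C1 + C2*x)*exp(x).
For the particular solution try w_p = A0 + A1*x. Substituting and matching coefficients of each power of x gives A0 = -6, A1 = -5, so w_p = -6 - 5*x.
General solution: w = -6 - 5*x + C1*exp(x) + C2*x*exp(x).
Apply the initial conditions: w(0) = -6 + C1 = 0 and w'(0) = -5 + C1 + C2 = 4. Solving gives C1 = 6, C2 = 3.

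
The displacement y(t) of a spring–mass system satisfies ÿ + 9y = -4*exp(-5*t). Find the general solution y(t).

y = -2*exp(-5*t)/17 + C1*cos(3*t) + C2*sin(3*t)

Characteristic equation r² + 9 = 0 has discriminant (0)² - 4·(9) = -36 < 0, so r = ± 3i.
Hence y_h = C1*cos(3*t) + C2*sin(3*t).
Try y_p = A*exp(-5*t). Substituting into the equation and dividing by exp(-5*t) gives A = -2/17, so y_p = -2*exp(-5*t)/17.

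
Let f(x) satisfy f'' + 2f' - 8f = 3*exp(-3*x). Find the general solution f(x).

f = -3*exp(-3*x)/5 + C1*exp(2*x) + C2*exp(-4*x)

Characteristic equation r² + 2r - 8 = 0 factors as (r - 2)(r + 4) = 0, so r = 2, -4.
Hence f_h = C1*exp(2*x) + C2*exp(-4*x).
Try f_p = A*exp(-3*x). Substituting into the equation and dividing by exp(-3*x) gives A = -3/5, so f_p = -3*exp(-3*x)/5.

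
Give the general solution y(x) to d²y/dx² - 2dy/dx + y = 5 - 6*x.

Characteristic equation r² - 2r + 1 = 0 has discriminant (-2)² - 4·(1) = 0, so r = 1 is a repeated root.
Hence y_h = (C1 + C2*x)*exp(x).
For the particular solution try y_p = A0 + A1*x. Substituting and matching coefficients of each power of x gives A0 = -7, A1 = -6, so y_p = -7 - 6*x.

y = -7 - 6*x + C1*exp(x) + C2*x*exp(x)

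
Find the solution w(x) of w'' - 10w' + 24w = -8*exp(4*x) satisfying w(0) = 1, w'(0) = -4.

w = -6*exp(6*x) + 7*exp(4*x) + 4*x*exp(4*x)

Characteristic equation r² - 10r + 24 = 0 factors as (r - 4)(r - 6) = 0, so r = 4, 6.
Hence w_h = C1*exp(4*x) + C2*exp(6*x).
Since exp(4*x) solves the homogeneous equation (r = 4 is a root of multiplicity 1), multiply the trial by x. Try w_p = A*x*exp(4*x). Substituting into the equation and dividing by exp(4*x) gives A = 4, so w_p = 4*x*exp(4*x).
General solution: w = C1*exp(4*x) + C2*exp(6*x) + 4*x*exp(4*x).
Apply the initial conditions: w(0) = C1 + C2 = 1 and w'(0) = 4 + 4*C1 + 6*C2 = -4. Solving gives C1 = 7, C2 = -6.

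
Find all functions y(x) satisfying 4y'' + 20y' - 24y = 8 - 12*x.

Divide through by 4: y'' + 5y' - 6y = 2 - 3*x.
Characteristic equation r² + 5r - 6 = 0 factors as (r - 1)(r + 6) = 0, so r = 1, -6.
Hence y_h = C1*exp(x) + C2*exp(-6*x).
For the particular solution try y_p = A0 + A1*x. Substituting and matching coefficients of each power of x gives A0 = 1/12, A1 = 1/2, so y_p = 1/12 + x/2.

y = 1/12 + x/2 + C1*exp(x) + C2*exp(-6*x)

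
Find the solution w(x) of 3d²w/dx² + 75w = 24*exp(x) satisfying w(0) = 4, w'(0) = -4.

Divide through by 3: w'' + 25w = 8*exp(x).
Characteristic equation r² + 25 = 0 has discriminant (0)² - 4·(25) = -100 < 0, so r = ± 5i.
Hence w_h = C1*cos(5*x) + C2*sin(5*x).
Try w_p = A*exp(x). Substituting into the equation and dividing by exp(x) gives A = 4/13, so w_p = 4*exp(x)/13.
General solution: w = 4*exp(x)/13 + C1*cos(5*x) + C2*sin(5*x).
Apply the initial conditions: w(0) = 4/13 + C1 = 4 and w'(0) = 4/13 + 5*C2 = -4. Solving gives C1 = 48/13, C2 = -56/65.

w = -56*sin(5*x)/65 + 4*exp(x)/13 + 48*cos(5*x)/13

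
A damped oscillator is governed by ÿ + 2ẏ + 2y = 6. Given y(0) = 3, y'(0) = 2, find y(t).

y = 3 + 2*exp(-t)*sin(t)

Characteristic equation r² + 2r + 2 = 0 has discriminant (2)² - 4·(2) = -4 < 0, so r = -1 ± i.
Hence y_h = C1*cos(t)*exp(-t) + C2*exp(-t)*sin(t).
For the particular solution try y_p = A0. Substituting and matching coefficients of each power of t gives A0 = 3, so y_p = 3.
General solution: y = 3 + C1*cos(t)*exp(-t) + C2*exp(-t)*sin(t).
Apply the initial conditions: y(0) = 3 + C1 = 3 and y'(0) = C2 - C1 = 2. Solving gives C1 = 0, C2 = 2.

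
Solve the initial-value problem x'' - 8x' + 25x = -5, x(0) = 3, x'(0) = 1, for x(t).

Characteristic equation r² - 8r + 25 = 0 has discriminant (-8)² - 4·(25) = -36 < 0, so r = 4 ± 3i.
Hence x_h = C1*cos(3*t)*exp(4*t) + C2*exp(4*t)*sin(3*t).
For the particular solution try x_p = A0. Substituting and matching coefficients of each power of t gives A0 = -1/5, so x_p = -1/5.
General solution: x = -1/5 + C1*cos(3*t)*exp(4*t) + C2*exp(4*t)*sin(3*t).
Apply the initial conditions: x(0) = -1/5 + C1 = 3 and x'(0) = 3*C2 + 4*C1 = 1. Solving gives C1 = 16/5, C2 = -59/15.

x = -1/5 - 59*exp(4*t)*sin(3*t)/15 + 16*cos(3*t)*exp(4*t)/5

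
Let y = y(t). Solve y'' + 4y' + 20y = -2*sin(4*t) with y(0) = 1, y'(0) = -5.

y = -sin(4*t)/34 + 2*cos(4*t)/17 - 53*exp(-2*t)*sin(4*t)/68 + 15*cos(4*t)*exp(-2*t)/17

Characteristic equation r² + 4r + 20 = 0 has discriminant (4)² - 4·(20) = -64 < 0, so r = -2 ± 4i.
Hence y_h = C1*cos(4*t)*exp(-2*t) + C2*exp(-2*t)*sin(4*t).
Try y_p = A*cos(4*t) + B*sin(4*t). Substituting and equating the coefficients of cos(4t) and sin(4t) gives A = 2/17, B = -1/34, so y_p = -sin(4*t)/34 + 2*cos(4*t)/17.
General solution: y = -sin(4*t)/34 + 2*cos(4*t)/17 + C1*cos(4*t)*exp(-2*t) + C2*exp(-2*t)*sin(4*t).
Apply the initial conditions: y(0) = 2/17 + C1 = 1 and y'(0) = -2/17 - 2*C1 + 4*C2 = -5. Solving gives C1 = 15/17, C2 = -53/68.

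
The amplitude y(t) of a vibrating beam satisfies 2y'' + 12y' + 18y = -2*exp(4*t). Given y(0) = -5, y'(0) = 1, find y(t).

y = -244*exp(-3*t)/49 - exp(4*t)/49 - 97*t*exp(-3*t)/7

Divide through by 2: y'' + 6y' + 9y = -exp(4*t).
Characteristic equation r² + 6r + 9 = 0 has discriminant (6)² - 4·(9) = 0, so r = -3 is a repeated root.
Hence y_h = (C1 + C2*t)*exp(-3*t).
Try y_p = A*exp(4*t). Substituting into the equation and dividing by exp(4*t) gives A = -1/49, so y_p = -exp(4*t)/49.
General solution: y = -exp(4*t)/49 + C1*exp(-3*t) + C2*t*exp(-3*t).
Apply the initial conditions: y(0) = -1/49 + C1 = -5 and y'(0) = -4/49 + C2 - 3*C1 = 1. Solving gives C1 = -244/49, C2 = -97/7.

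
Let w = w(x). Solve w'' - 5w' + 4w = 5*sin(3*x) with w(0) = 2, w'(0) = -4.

Characteristic equation r² - 5r + 4 = 0 factors as (r - 1)(r - 4) = 0, so r = 1, 4.
Hence w_h = C1*exp(x) + C2*exp(4*x).
Try w_p = A*cos(3*x) + B*sin(3*x). Substituting and equating the coefficients of cos(3x) and sin(3x) gives A = 3/10, B = -1/10, so w_p = -sin(3*x)/10 + 3*cos(3*x)/10.
General solution: w = -sin(3*x)/10 + 3*cos(3*x)/10 + C1*exp(x) + C2*exp(4*x).
Apply the initial conditions: w(0) = 3/10 + C1 + C2 = 2 and w'(0) = -3/10 + C1 + 4*C2 = -4. Solving gives C1 = 7/2, C2 = -9/5.

w = -9*exp(4*x)/5 - sin(3*x)/10 + 3*cos(3*x)/10 + 7*exp(x)/2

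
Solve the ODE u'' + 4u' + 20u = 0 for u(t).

Characteristic equation r² + 4r + 20 = 0 has discriminant (4)² - 4·(20) = -64 < 0, so r = -2 ± 4i.
Hence u_h = C1*cos(4*t)*exp(-2*t) + C2*exp(-2*t)*sin(4*t).

u = C1*cos(4*t)*exp(-2*t) + C2*exp(-2*t)*sin(4*t)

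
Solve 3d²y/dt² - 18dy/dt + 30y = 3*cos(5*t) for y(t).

Divide through by 3: y'' - 6y' + 10y = cos(5*t).
Characteristic equation r² - 6r + 10 = 0 has discriminant (-6)² - 4·(10) = -4 < 0, so r = 3 ± i.
Hence y_h = C1*cos(t)*exp(3*t) + C2*exp(3*t)*sin(t).
Try y_p = A*cos(5*t) + B*sin(5*t). Substituting and equating the coefficients of cos(5t) and sin(5t) gives A = -1/75, B = -2/75, so y_p = -2*sin(5*t)/75 - cos(5*t)/75.

y = -2*sin(5*t)/75 - cos(5*t)/75 + C1*cos(t)*exp(3*t) + C2*exp(3*t)*sin(t)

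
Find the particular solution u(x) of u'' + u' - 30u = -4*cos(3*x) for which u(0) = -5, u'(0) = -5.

u = -55*exp(5*x)/17 - 28*exp(-6*x)/15 - 2*sin(3*x)/255 + 26*cos(3*x)/255

Characteristic equation r² + r - 30 = 0 factors as (r + 6)(r - 5) = 0, so r = -6, 5.
Hence u_h = C1*exp(-6*x) + C2*exp(5*x).
Try u_p = A*cos(3*x) + B*sin(3*x). Substituting and equating the coefficients of cos(3x) and sin(3x) gives A = 26/255, B = -2/255, so u_p = -2*sin(3*x)/255 + 26*cos(3*x)/255.
General solution: u = -2*sin(3*x)/255 + 26*cos(3*x)/255 + C1*exp(-6*x) + C2*exp(5*x).
Apply the initial conditions: u(0) = 26/255 + C1 + C2 = -5 and u'(0) = -2/85 - 6*C1 + 5*C2 = -5. Solving gives C1 = -28/15, C2 = -55/17.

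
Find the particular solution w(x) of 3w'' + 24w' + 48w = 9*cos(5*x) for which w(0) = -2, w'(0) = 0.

Divide through by 3: w'' + 8w' + 16w = 3*cos(5*x).
Characteristic equation r² + 8r + 16 = 0 has discriminant (8)² - 4·(16) = 0, so r = -4 is a repeated root.
Hence w_h = (C1 + C2*x)*exp(-4*x).
Try w_p = A*cos(5*x) + B*sin(5*x). Substituting and equating the coefficients of cos(5x) and sin(5x) gives A = -27/1681, B = 120/1681, so w_p = -27*cos(5*x)/1681 + 120*sin(5*x)/1681.
General solution: w = -27*cos(5*x)/1681 + 120*sin(5*x)/1681 + C1*exp(-4*x) + C2*x*exp(-4*x).
Apply the initial conditions: w(0) = -27/1681 + C1 = -2 and w'(0) = 600/1681 + C2 - 4*C1 = 0. Solving gives C1 = -3335/1681, C2 = -340/41.

w = -3335*exp(-4*x)/1681 - 27*cos(5*x)/1681 + 120*sin(5*x)/1681 - 340*x*exp(-4*x)/41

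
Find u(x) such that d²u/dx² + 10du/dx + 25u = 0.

u = C1*exp(-5*x) + C2*x*exp(-5*x)

Characteristic equation r² + 10r + 25 = 0 has discriminant (10)² - 4·(25) = 0, so r = -5 is a repeated root.
Hence u_h = (C1 + C2*x)*exp(-5*x).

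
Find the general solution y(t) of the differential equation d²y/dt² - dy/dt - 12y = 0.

y = C1*exp(4*t) + C2*exp(-3*t)

Characteristic equation r² - r - 12 = 0 factors as (r - 4)(r + 3) = 0, so r = 4, -3.
Hence y_h = C1*exp(4*t) + C2*exp(-3*t).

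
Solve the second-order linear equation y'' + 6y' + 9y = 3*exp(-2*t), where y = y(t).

Characteristic equation r² + 6r + 9 = 0 has discriminant (6)² - 4·(9) = 0, so r = -3 is a repeated root.
Hence y_h = (C1 + C2*t)*exp(-3*t).
Try y_p = A*exp(-2*t). Substituting into the equation and dividing by exp(-2*t) gives A = 3, so y_p = 3*exp(-2*t).

y = 3*exp(-2*t) + C1*exp(-3*t) + C2*t*exp(-3*t)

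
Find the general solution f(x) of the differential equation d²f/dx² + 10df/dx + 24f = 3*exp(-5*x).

f = -3*exp(-5*x) + C1*exp(-4*x) + C2*exp(-6*x)

Characteristic equation r² + 10r + 24 = 0 factors as (r + 4)(r + 6) = 0, so r = -4, -6.
Hence f_h = C1*exp(-4*x) + C2*exp(-6*x).
Try f_p = A*exp(-5*x). Substituting into the equation and dividing by exp(-5*x) gives A = -3, so f_p = -3*exp(-5*x).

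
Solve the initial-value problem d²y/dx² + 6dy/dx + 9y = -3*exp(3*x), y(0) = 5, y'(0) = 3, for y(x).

y = -exp(3*x)/12 + 61*exp(-3*x)/12 + 37*x*exp(-3*x)/2

Characteristic equation r² + 6r + 9 = 0 has discriminant (6)² - 4·(9) = 0, so r = -3 is a repeated root.
Hence y_h = (C1 + C2*x)*exp(-3*x).
Try y_p = A*exp(3*x). Substituting into the equation and dividing by exp(3*x) gives A = -1/12, so y_p = -exp(3*x)/12.
General solution: y = -exp(3*x)/12 + C1*exp(-3*x) + C2*x*exp(-3*x).
Apply the initial conditions: y(0) = -1/12 + C1 = 5 and y'(0) = -1/4 + C2 - 3*C1 = 3. Solving gives C1 = 61/12, C2 = 37/2.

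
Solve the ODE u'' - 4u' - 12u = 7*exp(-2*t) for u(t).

Characteristic equation r² - 4r - 12 = 0 factors as (r - 6)(r + 2) = 0, so r = 6, -2.
Hence u_h = C1*exp(6*t) + C2*exp(-2*t).
Since exp(-2*t) solves the homogeneous equation (r = -2 is a root of multiplicity 1), multiply the trial by t. Try u_p = A*t*exp(-2*t). Substituting into the equation and dividing by exp(-2*t) gives A = -7/8, so u_p = -7*t*exp(-2*t)/8.

u = C1*exp(6*t) + C2*exp(-2*t) - 7*t*exp(-2*t)/8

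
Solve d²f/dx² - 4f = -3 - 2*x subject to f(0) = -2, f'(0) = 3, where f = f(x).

Characteristic equation r² - 4 = 0 factors as (r + 2)(r - 2) = 0, so r = -2, 2.
Hence f_h = C1*exp(-2*x) + C2*exp(2*x).
For the particular solution try f_p = A0 + A1*x. Substituting and matching coefficients of each power of x gives A0 = 3/4, A1 = 1/2, so f_p = 3/4 + x/2.
General solution: f = 3/4 + x/2 + C1*exp(-2*x) + C2*exp(2*x).
Apply the initial conditions: f(0) = 3/4 + C1 + C2 = -2 and f'(0) = 1/2 - 2*C1 + 2*C2 = 3. Solving gives C1 = -2, C2 = -3/4.

f = 3/4 + x/2 - 2*exp(-2*x) - 3*exp(2*x)/4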